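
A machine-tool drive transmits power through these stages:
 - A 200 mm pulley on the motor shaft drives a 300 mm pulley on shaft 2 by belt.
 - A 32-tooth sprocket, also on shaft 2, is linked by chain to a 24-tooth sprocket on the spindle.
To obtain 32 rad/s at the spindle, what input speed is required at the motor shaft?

Overall ratio R = 1.5 × 0.75 = 1.125.
Required input speed = output speed × R = 32 × 1.125 = 36 rad/s.

36 rad/s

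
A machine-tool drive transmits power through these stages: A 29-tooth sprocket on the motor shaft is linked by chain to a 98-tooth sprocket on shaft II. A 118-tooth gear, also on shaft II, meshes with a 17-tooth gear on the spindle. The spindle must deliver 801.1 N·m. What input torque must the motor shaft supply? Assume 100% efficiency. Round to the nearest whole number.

Overall ratio R = 3.3793 × 0.14407 = 0.48685.
Input torque = output torque / R = 801.1 / 0.48685 = 1645.5 N·m.

1645 N·m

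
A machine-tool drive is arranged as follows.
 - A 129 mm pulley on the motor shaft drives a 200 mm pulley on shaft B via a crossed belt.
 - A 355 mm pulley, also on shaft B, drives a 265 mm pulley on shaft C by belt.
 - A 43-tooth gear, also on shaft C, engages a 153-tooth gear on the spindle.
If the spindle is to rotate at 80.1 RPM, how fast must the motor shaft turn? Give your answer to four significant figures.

Overall ratio R = 1.5504 × 0.74648 × 3.5581 = 4.1179.
Required input speed = output speed × R = 80.1 × 4.1179 = 329.85 RPM.

329.8 RPM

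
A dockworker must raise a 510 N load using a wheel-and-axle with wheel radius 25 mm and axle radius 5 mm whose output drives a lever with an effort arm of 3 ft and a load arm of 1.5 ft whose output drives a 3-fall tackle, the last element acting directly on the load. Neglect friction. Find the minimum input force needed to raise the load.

17 N

Wheel-and-axle MA = R/r = 25/5 = 5.
Lever MA = effort arm / load arm = 3/1.5 = 2.
Block-and-tackle MA = number of supporting rope parts = 3.
Combined ideal MA = 5 × 2 × 3 = 30.
Effort = load / MA = 510 / 30 = 17 N.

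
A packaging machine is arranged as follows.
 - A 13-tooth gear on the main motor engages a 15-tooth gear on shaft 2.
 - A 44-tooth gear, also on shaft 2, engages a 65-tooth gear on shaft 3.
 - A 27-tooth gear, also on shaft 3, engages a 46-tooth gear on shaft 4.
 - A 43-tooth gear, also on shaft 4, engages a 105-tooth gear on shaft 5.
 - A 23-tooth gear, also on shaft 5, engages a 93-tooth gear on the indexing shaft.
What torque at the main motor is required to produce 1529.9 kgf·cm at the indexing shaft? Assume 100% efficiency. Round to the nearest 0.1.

53.4 kgf·cm

Overall ratio R = 1.1538 × 1.4773 × 1.7037 × 2.4419 × 4.0435 = 28.673.
Input torque = output torque / R = 1529.9 / 28.673 = 53.356 kgf·cm.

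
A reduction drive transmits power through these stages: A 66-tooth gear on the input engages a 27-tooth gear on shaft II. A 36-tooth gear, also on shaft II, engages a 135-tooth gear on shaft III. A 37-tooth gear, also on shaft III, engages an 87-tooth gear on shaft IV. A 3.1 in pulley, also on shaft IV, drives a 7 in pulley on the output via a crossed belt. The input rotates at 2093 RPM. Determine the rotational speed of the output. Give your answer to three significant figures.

gear mesh 27/66 = 0.40909 → 2093/0.40909 = 5116.2 RPM
gear mesh 135/36 = 3.75 → 5116.2/3.75 = 1364.3 RPM
gear mesh 87/37 = 2.3514 → 1364.3/2.3514 = 580.23 RPM
belt 7/3.1 = 2.2581 → 580.23/2.2581 = 256.96 RPM

257 RPM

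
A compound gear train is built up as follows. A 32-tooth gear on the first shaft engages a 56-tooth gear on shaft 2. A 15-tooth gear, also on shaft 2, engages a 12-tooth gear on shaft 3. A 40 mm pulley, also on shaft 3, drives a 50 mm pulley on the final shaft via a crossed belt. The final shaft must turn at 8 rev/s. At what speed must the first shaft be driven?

14 rev/s

Overall ratio R = 1.75 × 0.8 × 1.25 = 1.75.
Required input speed = output speed × R = 8 × 1.75 = 14 rev/s.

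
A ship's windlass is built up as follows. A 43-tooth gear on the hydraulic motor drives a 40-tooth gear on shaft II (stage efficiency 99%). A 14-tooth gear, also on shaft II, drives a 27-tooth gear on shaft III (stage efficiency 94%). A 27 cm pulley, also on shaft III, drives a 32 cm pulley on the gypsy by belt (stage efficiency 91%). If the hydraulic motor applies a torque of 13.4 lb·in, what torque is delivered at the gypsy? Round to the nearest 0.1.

After the gear mesh (40/43): 13.4 × 0.93023 × 0.99 = 12.34 lb·in
After the gear mesh (27/14): 12.34 × 1.9286 × 0.94 = 22.372 lb·in
After the belt (32/27): 22.372 × 1.1852 × 0.91 = 24.128 lb·in

24.1 lb·in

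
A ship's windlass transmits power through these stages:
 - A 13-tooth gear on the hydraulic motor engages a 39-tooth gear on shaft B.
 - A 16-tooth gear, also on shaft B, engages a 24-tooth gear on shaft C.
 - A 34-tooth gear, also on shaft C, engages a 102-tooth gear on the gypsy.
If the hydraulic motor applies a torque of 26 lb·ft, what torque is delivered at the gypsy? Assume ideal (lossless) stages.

gear mesh 39/13 = 3 → τ = 26·3 = 78 lb·ft
gear mesh 24/16 = 1.5 → τ = 78·1.5 = 117 lb·ft
gear mesh 102/34 = 3 → τ = 117·3 = 351 lb·ft

351 lb·ft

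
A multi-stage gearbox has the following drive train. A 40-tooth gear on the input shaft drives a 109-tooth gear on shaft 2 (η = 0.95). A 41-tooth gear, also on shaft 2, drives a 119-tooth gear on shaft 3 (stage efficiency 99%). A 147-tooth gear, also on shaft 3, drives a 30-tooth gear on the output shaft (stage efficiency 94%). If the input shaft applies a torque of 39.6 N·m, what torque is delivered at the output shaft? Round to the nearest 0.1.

gear mesh 109/40 = 2.725 → τ = 39.6·2.725·0.95 = 102.51 N·m
gear mesh 119/41 = 2.9024 → τ = 102.51·2.9024·0.99 = 294.57 N·m
gear mesh 30/147 = 0.20408 → τ = 294.57·0.20408·0.94 = 56.509 N·m

56.5 N·m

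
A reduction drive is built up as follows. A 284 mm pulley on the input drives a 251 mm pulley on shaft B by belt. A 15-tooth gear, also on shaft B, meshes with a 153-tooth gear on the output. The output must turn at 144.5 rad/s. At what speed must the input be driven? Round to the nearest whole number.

1303 rad/s

Overall ratio R = 0.8838 × 10.2 = 9.0148.
Required input speed = output speed × R = 144.5 × 9.0148 = 1302.6 rad/s.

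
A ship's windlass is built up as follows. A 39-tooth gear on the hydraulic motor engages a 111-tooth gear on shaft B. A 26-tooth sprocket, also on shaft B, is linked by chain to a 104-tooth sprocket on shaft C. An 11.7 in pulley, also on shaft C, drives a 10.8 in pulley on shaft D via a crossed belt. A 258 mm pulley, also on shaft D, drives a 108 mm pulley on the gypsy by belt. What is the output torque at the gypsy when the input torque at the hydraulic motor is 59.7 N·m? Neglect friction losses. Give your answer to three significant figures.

263 N·m

Gear mesh: ratio = 111/39 = 2.8462; torque at shaft B = 59.7 × 2.8462 = 169.92 N·m.
Chain: ratio = 104/26 = 4; torque at shaft C = 169.92 × 4 = 679.66 N·m.
Belt: ratio = 10.8/11.7 = 0.92308; torque at shaft D = 679.66 × 0.92308 = 627.38 N·m.
Belt: ratio = 108/258 = 0.4186; torque at the gypsy = 627.38 × 0.4186 = 262.62 N·m.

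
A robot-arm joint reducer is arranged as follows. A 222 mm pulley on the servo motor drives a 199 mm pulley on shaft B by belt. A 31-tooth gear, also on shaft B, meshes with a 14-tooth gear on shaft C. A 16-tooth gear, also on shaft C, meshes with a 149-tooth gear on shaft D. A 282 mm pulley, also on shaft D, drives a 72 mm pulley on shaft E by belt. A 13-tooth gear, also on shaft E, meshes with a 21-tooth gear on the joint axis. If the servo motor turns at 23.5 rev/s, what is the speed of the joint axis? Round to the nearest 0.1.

belt 199/222 = 0.8964 → 23.5/0.8964 = 26.216 rev/s
gear mesh 14/31 = 0.45161 → 26.216/0.45161 = 58.05 rev/s
gear mesh 149/16 = 9.3125 → 58.05/9.3125 = 6.2335 rev/s
belt 72/282 = 0.25532 → 6.2335/0.25532 = 24.415 rev/s
gear mesh 21/13 = 1.6154 → 24.415/1.6154 = 15.114 rev/s

15.1 rev/s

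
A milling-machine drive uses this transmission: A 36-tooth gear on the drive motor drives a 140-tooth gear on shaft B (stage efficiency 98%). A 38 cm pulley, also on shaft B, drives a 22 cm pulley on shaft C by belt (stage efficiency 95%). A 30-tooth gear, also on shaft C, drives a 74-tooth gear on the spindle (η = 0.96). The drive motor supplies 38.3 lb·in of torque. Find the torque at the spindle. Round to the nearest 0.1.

190.1 lb·in

After the gear mesh (140/36): 38.3 × 3.8889 × 0.98 = 145.97 lb·in
After the belt (22/38): 145.97 × 0.57895 × 0.95 = 80.281 lb·in
After the gear mesh (74/30): 80.281 × 2.4667 × 0.96 = 190.11 lb·in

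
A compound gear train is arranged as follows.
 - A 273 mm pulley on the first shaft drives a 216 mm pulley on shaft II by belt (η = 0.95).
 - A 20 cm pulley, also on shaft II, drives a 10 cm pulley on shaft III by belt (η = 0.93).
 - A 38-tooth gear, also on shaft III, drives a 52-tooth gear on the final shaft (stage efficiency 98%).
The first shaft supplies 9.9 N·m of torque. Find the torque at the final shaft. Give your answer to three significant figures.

Belt: ratio = 216/273 = 0.79121; torque at shaft II = 9.9 × 0.79121 × 0.95 = 7.4413 N·m.
Belt: ratio = 10/20 = 0.5; torque at shaft III = 7.4413 × 0.5 × 0.93 = 3.4602 N·m.
Gear mesh: ratio = 52/38 = 1.3684; torque at the final shaft = 3.4602 × 1.3684 × 0.98 = 4.6403 N·m.

4.64 N·m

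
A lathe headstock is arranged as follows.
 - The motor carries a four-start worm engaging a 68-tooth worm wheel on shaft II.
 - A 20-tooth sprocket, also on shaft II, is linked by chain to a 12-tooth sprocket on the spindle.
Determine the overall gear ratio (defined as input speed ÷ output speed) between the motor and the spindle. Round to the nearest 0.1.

10.2

Each stage contributes driven/driver: worm 68/4 = 17, chain 12/20 = 0.6.
Overall: 17 × 0.6 = 10.2.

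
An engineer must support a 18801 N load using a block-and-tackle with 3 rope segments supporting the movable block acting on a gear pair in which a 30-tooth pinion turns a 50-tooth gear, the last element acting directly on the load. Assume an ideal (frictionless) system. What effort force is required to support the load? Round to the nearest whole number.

3760 N

Block-and-tackle MA = number of supporting rope parts = 3.
Gear pair MA = 50/30 = 1.6667.
Combined ideal MA = 3 × 1.6667 = 5.
Effort = load / MA = 18801 / 5 = 3760.2 N.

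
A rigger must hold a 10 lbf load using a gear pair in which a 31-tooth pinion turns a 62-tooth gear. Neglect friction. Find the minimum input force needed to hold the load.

Gear pair MA = 62/31 = 2.
Effort = load / MA = 10 / 2 = 5 lbf.

5 lbf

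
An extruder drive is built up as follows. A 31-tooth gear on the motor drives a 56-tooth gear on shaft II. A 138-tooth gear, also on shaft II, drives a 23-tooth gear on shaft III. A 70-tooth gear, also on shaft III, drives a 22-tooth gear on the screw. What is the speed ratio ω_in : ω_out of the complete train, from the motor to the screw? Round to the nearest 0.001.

Each stage contributes driven/driver: gear mesh 56/31 = 1.8065, gear mesh 23/138 = 0.16667, gear mesh 22/70 = 0.31429.
Overall: 1.8065 × 0.16667 × 0.31429 = 0.094624.

0.095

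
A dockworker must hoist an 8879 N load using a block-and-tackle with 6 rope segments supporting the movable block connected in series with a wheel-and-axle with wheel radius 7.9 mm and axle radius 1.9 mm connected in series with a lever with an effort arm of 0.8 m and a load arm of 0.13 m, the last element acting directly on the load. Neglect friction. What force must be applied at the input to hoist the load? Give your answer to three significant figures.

Block-and-tackle MA = number of supporting rope parts = 6.
Wheel-and-axle MA = R/r = 7.9/1.9 = 4.1579.
Lever MA = effort arm / load arm = 0.8/0.13 = 6.1538.
Combined ideal MA = 6 × 4.1579 × 6.1538 = 153.52.
Effort = load / MA = 8879 / 153.52 = 57.835 N.

57.8 N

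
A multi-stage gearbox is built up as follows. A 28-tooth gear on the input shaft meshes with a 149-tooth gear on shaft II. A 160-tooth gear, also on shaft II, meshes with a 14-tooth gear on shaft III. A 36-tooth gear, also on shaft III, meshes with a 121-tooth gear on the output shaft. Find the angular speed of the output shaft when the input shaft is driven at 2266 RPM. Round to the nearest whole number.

1448 RPM

Gear mesh: ratio = 149/28 = 5.3214, so shaft II turns at 2266 / 5.3214 = 425.83 RPM.
Gear mesh: ratio = 14/160 = 0.0875, so shaft III turns at 425.83 / 0.0875 = 4866.6 RPM.
Gear mesh: ratio = 121/36 = 3.3611, so the output shaft turns at 4866.6 / 3.3611 = 1447.9 RPM.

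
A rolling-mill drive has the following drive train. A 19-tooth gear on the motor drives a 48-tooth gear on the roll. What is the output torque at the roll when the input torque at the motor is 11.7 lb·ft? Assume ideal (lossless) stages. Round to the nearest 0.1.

Gear mesh: ratio = 48/19 = 2.5263; torque at the roll = 11.7 × 2.5263 = 29.558 lb·ft.

29.6 lb·ft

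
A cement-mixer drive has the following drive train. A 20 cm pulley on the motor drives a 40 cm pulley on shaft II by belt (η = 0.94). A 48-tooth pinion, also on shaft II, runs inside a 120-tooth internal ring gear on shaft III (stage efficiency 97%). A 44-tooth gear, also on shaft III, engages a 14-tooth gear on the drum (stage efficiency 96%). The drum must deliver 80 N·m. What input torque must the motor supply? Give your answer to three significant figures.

57.4 N·m

Overall ratio R = 2 × 2.5 × 0.31818 = 1.5909; overall efficiency η = 0.94 × 0.97 × 0.96 = 0.8753.
Input torque = output torque / (R × η) = 80 / (1.5909 × 0.8753) = 57.448 N·m.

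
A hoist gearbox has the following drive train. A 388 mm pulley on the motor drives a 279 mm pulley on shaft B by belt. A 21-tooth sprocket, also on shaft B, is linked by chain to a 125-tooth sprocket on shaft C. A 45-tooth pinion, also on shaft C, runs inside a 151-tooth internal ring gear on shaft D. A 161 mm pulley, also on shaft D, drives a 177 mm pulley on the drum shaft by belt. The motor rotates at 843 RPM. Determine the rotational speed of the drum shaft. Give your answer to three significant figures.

Belt: ratio = 279/388 = 0.71907, so shaft B turns at 843 / 0.71907 = 1172.3 RPM.
Chain: ratio = 125/21 = 5.9524, so shaft C turns at 1172.3 / 5.9524 = 196.95 RPM.
Internal gear: ratio = 151/45 = 3.3556, so shaft D turns at 196.95 / 3.3556 = 58.695 RPM.
Belt: ratio = 177/161 = 1.0994, so the drum shaft turns at 58.695 / 1.0994 = 53.389 RPM.

53.4 RPM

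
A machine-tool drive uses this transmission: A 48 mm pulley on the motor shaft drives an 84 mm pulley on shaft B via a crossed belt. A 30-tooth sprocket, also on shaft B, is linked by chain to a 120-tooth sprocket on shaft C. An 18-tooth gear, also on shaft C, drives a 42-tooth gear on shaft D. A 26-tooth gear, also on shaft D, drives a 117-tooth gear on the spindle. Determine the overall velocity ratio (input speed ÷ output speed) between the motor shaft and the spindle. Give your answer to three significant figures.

73.5

Each stage contributes driven/driver: belt 84/48 = 1.75, chain 120/30 = 4, gear mesh 42/18 = 2.3333, gear mesh 117/26 = 4.5.
Overall: 1.75 × 4 × 2.3333 × 4.5 = 73.5.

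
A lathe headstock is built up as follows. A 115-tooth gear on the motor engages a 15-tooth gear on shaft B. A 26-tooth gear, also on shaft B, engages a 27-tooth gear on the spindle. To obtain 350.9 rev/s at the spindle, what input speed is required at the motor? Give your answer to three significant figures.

Overall ratio R = 0.13043 × 1.0385 = 0.13545.
Required input speed = output speed × R = 350.9 × 0.13545 = 47.53 rev/s.

47.5 rev/s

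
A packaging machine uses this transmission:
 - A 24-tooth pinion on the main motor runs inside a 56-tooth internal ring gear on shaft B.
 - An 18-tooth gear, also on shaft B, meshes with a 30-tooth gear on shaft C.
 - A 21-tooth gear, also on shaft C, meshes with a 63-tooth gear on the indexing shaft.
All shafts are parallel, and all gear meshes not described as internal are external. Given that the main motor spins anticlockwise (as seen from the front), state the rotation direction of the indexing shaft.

the main motor → shaft B: internal mesh, same direction → CCW.
shaft B → shaft C: external mesh, 1 reversal → CW.
shaft C → the indexing shaft: external mesh, 1 reversal → CCW.
2 reversals in total — an even number — so the indexing shaft turns the same way as the main motor.

anticlockwise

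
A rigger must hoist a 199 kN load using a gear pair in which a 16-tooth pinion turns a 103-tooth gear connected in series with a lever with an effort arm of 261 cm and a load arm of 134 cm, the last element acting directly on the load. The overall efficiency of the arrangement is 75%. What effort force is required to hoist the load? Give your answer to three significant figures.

Gear pair MA = 103/16 = 6.4375.
Lever MA = effort arm / load arm = 261/134 = 1.9478.
Combined ideal MA = 6.4375 × 1.9478 = 12.539.
Actual MA = 12.539 × 0.75 = 9.404.
Effort = load / actual MA = 199 / 9.404 = 21.161 kN.

21.2 kN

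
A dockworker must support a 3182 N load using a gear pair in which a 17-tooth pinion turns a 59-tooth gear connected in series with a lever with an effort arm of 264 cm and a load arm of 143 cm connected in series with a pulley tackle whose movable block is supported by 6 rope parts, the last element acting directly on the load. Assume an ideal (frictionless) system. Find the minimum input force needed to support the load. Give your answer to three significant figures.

Gear pair MA = 59/17 = 3.4706.
Lever MA = effort arm / load arm = 264/143 = 1.8462.
Block-and-tackle MA = number of supporting rope parts = 6.
Combined ideal MA = 3.4706 × 1.8462 × 6 = 38.443.
Effort = load / MA = 3182 / 38.443 = 82.771 N.

82.8 N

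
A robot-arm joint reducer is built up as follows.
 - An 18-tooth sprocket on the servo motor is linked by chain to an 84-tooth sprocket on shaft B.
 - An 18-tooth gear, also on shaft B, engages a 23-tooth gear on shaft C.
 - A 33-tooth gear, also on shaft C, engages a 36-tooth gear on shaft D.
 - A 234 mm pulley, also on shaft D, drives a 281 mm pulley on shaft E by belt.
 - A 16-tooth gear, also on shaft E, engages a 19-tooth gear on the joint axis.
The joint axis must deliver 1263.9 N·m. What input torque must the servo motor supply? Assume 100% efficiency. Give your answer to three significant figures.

Overall ratio R = 4.6667 × 1.2778 × 1.0909 × 1.2009 × 1.1875 = 9.2763.
Input torque = output torque / R = 1263.9 / 9.2763 = 136.25 N·m.

136 N·m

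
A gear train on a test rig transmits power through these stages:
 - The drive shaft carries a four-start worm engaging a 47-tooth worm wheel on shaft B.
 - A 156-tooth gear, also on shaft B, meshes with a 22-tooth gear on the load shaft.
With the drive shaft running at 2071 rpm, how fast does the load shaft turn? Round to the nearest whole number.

1250 rpm

worm 47/4 = 11.75 → 2071/11.75 = 176.26 rpm
gear mesh 22/156 = 0.14103 → 176.26/0.14103 = 1249.8 rpm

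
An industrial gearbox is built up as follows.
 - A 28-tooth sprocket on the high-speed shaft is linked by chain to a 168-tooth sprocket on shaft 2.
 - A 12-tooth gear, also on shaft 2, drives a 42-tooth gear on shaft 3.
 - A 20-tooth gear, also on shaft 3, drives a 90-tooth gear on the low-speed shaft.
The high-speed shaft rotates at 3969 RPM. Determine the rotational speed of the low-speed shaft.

the high-speed shaft → shaft 2 (chain, 168/28): 3969 ÷ 6 = 661.5 RPM
shaft 2 → shaft 3 (gear mesh, 42/12): 661.5 ÷ 3.5 = 189 RPM
shaft 3 → the low-speed shaft (gear mesh, 90/20): 189 ÷ 4.5 = 42 RPM

42 RPM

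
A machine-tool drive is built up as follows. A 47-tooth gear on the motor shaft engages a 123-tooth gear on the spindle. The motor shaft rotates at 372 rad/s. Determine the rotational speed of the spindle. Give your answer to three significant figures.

Gear mesh: ratio = 123/47 = 2.617, so the spindle turns at 372 / 2.617 = 142.15 rad/s.

142 rad/s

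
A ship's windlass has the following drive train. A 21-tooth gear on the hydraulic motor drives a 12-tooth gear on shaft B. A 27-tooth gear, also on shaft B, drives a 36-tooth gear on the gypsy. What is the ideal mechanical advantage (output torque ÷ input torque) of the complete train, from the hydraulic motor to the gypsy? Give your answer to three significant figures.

Each stage contributes driven/driver: gear mesh 12/21 = 0.57143, gear mesh 36/27 = 1.3333.
Overall: 0.57143 × 1.3333 = 0.7619.

0.762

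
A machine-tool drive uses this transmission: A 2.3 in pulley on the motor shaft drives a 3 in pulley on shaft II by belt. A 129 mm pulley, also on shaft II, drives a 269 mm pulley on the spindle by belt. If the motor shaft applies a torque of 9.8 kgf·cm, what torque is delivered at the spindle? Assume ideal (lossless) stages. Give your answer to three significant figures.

Belt: ratio = 3/2.3 = 1.3043; torque at shaft II = 9.8 × 1.3043 = 12.783 kgf·cm.
Belt: ratio = 269/129 = 2.0853; torque at the spindle = 12.783 × 2.0853 = 26.655 kgf·cm.

26.7 kgf·cm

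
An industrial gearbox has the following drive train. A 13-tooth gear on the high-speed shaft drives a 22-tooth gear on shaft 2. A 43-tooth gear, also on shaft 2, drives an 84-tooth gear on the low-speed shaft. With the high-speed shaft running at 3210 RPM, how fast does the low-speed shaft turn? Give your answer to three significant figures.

Gear mesh: ratio = 22/13 = 1.6923, so shaft 2 turns at 3210 / 1.6923 = 1896.8 RPM.
Gear mesh: ratio = 84/43 = 1.9535, so the low-speed shaft turns at 1896.8 / 1.9535 = 970.99 RPM.

971 RPM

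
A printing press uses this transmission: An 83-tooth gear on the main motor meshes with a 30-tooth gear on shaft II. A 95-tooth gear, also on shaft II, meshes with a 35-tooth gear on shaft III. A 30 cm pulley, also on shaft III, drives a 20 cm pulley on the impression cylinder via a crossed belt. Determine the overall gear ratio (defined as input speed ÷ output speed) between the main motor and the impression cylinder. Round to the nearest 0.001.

0.089

Each stage contributes driven/driver: gear mesh 30/83 = 0.36145, gear mesh 35/95 = 0.36842, belt 20/30 = 0.66667.
Overall: 0.36145 × 0.36842 × 0.66667 = 0.088776.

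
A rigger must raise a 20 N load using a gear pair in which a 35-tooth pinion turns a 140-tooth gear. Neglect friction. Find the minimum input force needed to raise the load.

5 N

Gear pair MA = 140/35 = 4.
Effort = load / MA = 20 / 4 = 5 N.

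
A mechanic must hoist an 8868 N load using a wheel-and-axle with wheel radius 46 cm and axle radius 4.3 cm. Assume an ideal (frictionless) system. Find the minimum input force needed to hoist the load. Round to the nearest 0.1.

829.0 N

Wheel-and-axle MA = R/r = 46/4.3 = 10.698.
Effort = load / MA = 8868 / 10.698 = 828.97 N.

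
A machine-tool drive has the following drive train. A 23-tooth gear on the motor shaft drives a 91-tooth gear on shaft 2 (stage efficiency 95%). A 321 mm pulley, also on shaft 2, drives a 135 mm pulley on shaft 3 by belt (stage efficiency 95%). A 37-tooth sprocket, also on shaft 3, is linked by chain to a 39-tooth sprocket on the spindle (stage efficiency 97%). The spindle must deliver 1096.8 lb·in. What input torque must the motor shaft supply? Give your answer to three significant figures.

714 lb·in

Overall ratio R = 3.9565 × 0.42056 × 1.0541 = 1.7539; overall efficiency η = 0.95 × 0.95 × 0.97 = 0.8754.
Input torque = output torque / (R × η) = 1096.8 / (1.7539 × 0.8754) = 714.34 lb·in.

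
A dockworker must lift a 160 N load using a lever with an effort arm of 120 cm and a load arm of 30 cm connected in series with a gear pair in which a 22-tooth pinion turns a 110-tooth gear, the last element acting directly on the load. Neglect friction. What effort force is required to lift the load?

8 N

Lever MA = effort arm / load arm = 120/30 = 4.
Gear pair MA = 110/22 = 5.
Combined ideal MA = 4 × 5 = 20.
Effort = load / MA = 160 / 20 = 8 N.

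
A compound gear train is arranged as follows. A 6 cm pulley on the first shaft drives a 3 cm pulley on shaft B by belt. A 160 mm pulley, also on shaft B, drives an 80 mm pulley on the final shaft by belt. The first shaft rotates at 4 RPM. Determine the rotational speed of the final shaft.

16 RPM

belt 3/6 = 0.5 → 4/0.5 = 8 RPM
belt 80/160 = 0.5 → 8/0.5 = 16 RPM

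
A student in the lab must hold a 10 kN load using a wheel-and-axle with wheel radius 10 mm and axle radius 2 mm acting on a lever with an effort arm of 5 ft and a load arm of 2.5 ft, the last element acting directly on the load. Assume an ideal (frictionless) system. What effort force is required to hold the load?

1 kN

Wheel-and-axle MA = R/r = 10/2 = 5.
Lever MA = effort arm / load arm = 5/2.5 = 2.
Combined ideal MA = 5 × 2 = 10.
Effort = load / MA = 10 / 10 = 1 kN.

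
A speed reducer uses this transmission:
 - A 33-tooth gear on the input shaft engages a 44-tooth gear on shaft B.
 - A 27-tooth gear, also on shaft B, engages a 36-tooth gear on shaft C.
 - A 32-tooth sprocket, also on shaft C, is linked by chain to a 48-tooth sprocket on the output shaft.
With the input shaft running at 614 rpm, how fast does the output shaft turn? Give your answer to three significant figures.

230 rpm

gear mesh 44/33 = 1.3333 → 614/1.3333 = 460.5 rpm
gear mesh 36/27 = 1.3333 → 460.5/1.3333 = 345.38 rpm
chain 48/32 = 1.5 → 345.38/1.5 = 230.25 rpm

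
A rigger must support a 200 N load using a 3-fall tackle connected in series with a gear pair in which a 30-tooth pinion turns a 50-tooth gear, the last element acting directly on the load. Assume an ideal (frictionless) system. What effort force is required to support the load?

40 N

Block-and-tackle MA = number of supporting rope parts = 3.
Gear pair MA = 50/30 = 1.6667.
Combined ideal MA = 3 × 1.6667 = 5.
Effort = load / MA = 200 / 5 = 40 N.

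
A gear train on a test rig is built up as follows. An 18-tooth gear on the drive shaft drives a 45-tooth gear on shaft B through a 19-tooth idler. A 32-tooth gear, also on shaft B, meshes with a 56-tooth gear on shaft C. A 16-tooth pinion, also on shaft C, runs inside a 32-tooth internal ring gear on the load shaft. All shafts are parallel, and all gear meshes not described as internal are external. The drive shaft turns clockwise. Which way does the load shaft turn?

the drive shaft → shaft B: driver → idler → driven is 2 external meshes, 2 reversals → CW.
shaft B → shaft C: external mesh, 1 reversal → CCW.
shaft C → the load shaft: internal mesh, same direction → CCW.
3 reversals in total — an odd number — so the load shaft turns opposite to the drive shaft.

counterclockwise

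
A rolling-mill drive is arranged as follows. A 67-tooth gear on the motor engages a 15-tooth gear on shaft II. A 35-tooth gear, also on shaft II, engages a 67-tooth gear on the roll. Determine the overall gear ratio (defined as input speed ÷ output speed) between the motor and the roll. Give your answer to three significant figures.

Each stage contributes driven/driver: gear mesh 15/67 = 0.22388, gear mesh 67/35 = 1.9143.
Overall: 0.22388 × 1.9143 = 0.42857.

0.429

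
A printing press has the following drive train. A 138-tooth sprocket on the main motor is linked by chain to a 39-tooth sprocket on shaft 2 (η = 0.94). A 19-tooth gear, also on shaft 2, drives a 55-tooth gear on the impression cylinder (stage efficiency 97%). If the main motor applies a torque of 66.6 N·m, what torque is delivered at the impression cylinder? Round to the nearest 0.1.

After the chain (39/138): 66.6 × 0.28261 × 0.94 = 17.692 N·m
After the gear mesh (55/19): 17.692 × 2.8947 × 0.97 = 49.678 N·m

49.7 N·m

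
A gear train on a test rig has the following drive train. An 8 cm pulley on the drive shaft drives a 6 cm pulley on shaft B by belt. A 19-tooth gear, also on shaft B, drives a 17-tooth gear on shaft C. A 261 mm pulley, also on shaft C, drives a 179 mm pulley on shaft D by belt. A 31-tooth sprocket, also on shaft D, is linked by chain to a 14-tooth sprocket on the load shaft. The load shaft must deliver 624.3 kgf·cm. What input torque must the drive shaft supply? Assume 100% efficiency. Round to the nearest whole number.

Overall ratio R = 0.75 × 0.89474 × 0.68582 × 0.45161 = 0.20784.
Input torque = output torque / R = 624.3 / 0.20784 = 3003.7 kgf·cm.

3004 kgf·cm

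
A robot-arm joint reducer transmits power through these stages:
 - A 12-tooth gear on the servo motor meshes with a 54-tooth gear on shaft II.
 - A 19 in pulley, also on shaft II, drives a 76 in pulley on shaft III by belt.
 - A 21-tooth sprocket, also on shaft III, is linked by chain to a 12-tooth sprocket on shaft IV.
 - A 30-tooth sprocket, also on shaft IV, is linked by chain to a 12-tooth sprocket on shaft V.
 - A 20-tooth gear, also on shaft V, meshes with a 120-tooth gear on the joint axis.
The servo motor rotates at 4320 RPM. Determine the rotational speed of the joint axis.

175 RPM

the servo motor → shaft II (gear mesh, 54/12): 4320 ÷ 4.5 = 960 RPM
shaft II → shaft III (belt, 76/19): 960 ÷ 4 = 240 RPM
shaft III → shaft IV (chain, 12/21): 240 ÷ 0.57143 = 420 RPM
shaft IV → shaft V (chain, 12/30): 420 ÷ 0.4 = 1050 RPM
shaft V → the joint axis (gear mesh, 120/20): 1050 ÷ 6 = 175 RPM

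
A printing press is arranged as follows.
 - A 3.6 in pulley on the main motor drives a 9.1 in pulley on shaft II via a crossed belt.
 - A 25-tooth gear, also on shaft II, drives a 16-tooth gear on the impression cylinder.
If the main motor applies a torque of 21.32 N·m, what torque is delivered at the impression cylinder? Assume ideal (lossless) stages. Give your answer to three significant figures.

34.5 N·m

belt 9.1/3.6 = 2.5278 → τ = 21.32·2.5278 = 53.892 N·m
gear mesh 16/25 = 0.64 → τ = 53.892·0.64 = 34.491 N·m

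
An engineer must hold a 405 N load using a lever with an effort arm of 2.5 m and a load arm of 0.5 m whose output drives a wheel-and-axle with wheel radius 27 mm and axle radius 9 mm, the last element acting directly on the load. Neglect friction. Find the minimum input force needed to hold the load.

Lever MA = effort arm / load arm = 2.5/0.5 = 5.
Wheel-and-axle MA = R/r = 27/9 = 3.
Combined ideal MA = 5 × 3 = 15.
Effort = load / MA = 405 / 15 = 27 N.

27 N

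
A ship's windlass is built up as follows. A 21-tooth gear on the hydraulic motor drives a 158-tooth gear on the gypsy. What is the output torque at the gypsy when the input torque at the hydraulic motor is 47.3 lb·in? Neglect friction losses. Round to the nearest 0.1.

355.9 lb·in

Gear mesh: ratio = 158/21 = 7.5238; torque at the gypsy = 47.3 × 7.5238 = 355.88 lb·in.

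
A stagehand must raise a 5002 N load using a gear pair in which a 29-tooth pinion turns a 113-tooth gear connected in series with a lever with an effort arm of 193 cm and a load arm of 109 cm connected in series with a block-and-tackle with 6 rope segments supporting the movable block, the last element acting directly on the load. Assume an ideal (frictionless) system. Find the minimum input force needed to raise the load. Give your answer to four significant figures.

Gear pair MA = 113/29 = 3.8966.
Lever MA = effort arm / load arm = 193/109 = 1.7706.
Block-and-tackle MA = number of supporting rope parts = 6.
Combined ideal MA = 3.8966 × 1.7706 × 6 = 41.396.
Effort = load / MA = 5002 / 41.396 = 120.83 N.

120.8 N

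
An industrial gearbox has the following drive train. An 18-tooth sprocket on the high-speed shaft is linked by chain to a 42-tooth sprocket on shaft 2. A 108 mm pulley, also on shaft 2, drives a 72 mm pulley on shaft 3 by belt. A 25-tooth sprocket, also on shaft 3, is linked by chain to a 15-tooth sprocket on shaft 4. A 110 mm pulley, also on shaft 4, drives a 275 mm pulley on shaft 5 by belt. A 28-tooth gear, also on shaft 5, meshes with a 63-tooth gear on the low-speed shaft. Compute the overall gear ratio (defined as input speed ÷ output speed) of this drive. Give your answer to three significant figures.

5.25

Each stage contributes driven/driver: chain 42/18 = 2.3333, belt 72/108 = 0.66667, chain 15/25 = 0.6, belt 275/110 = 2.5, gear mesh 63/28 = 2.25.
Overall: 2.3333 × 0.66667 × 0.6 × 2.5 × 2.25 = 5.25.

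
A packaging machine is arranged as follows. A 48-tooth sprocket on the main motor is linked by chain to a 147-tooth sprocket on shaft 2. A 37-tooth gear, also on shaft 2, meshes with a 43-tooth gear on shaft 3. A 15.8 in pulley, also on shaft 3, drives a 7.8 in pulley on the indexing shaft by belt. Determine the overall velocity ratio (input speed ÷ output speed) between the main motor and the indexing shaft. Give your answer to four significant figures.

Each stage contributes driven/driver: chain 147/48 = 3.0625, gear mesh 43/37 = 1.1622, belt 7.8/15.8 = 0.49367.
Overall: 3.0625 × 1.1622 × 0.49367 = 1.757.

1.757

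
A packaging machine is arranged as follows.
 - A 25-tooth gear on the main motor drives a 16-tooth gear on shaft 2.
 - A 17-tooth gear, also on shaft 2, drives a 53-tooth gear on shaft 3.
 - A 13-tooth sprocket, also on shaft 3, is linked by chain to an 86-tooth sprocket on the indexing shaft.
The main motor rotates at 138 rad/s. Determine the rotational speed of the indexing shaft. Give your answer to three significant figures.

gear mesh 16/25 = 0.64 → 138/0.64 = 215.62 rad/s
gear mesh 53/17 = 3.1176 → 215.62/3.1176 = 69.163 rad/s
chain 86/13 = 6.6154 → 69.163/6.6154 = 10.455 rad/s

10.5 rad/s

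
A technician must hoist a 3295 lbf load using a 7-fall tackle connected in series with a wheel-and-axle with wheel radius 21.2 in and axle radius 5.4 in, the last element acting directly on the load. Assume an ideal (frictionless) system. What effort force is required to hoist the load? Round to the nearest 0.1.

Block-and-tackle MA = number of supporting rope parts = 7.
Wheel-and-axle MA = R/r = 21.2/5.4 = 3.9259.
Combined ideal MA = 7 × 3.9259 = 27.481.
Effort = load / MA = 3295 / 27.481 = 119.9 lbf.

119.9 lbf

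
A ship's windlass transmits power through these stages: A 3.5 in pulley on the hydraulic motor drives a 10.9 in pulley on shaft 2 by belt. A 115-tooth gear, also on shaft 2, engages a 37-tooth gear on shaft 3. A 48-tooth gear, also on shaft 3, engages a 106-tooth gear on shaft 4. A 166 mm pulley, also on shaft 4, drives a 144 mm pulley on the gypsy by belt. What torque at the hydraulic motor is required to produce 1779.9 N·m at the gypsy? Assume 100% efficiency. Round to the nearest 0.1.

927.3 N·m

Overall ratio R = 3.1143 × 0.32174 × 2.2083 × 0.86747 = 1.9195.
Input torque = output torque / R = 1779.9 / 1.9195 = 927.29 N·m.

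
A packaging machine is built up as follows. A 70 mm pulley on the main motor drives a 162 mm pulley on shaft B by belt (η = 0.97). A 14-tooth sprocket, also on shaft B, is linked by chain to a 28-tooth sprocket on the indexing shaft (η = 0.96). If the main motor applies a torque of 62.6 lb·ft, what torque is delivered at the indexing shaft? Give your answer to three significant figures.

Belt: ratio = 162/70 = 2.3143; torque at shaft B = 62.6 × 2.3143 × 0.97 = 140.53 lb·ft.
Chain: ratio = 28/14 = 2; torque at the indexing shaft = 140.53 × 2 × 0.96 = 269.81 lb·ft.

270 lb·ft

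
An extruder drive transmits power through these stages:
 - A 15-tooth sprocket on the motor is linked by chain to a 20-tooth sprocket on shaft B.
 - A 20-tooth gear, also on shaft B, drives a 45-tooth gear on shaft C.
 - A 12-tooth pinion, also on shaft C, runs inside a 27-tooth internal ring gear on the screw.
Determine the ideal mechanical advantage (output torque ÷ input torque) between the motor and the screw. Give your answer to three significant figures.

6.75

Each stage contributes driven/driver: chain 20/15 = 1.3333, gear mesh 45/20 = 2.25, internal gear 27/12 = 2.25.
Overall: 1.3333 × 2.25 × 2.25 = 6.75.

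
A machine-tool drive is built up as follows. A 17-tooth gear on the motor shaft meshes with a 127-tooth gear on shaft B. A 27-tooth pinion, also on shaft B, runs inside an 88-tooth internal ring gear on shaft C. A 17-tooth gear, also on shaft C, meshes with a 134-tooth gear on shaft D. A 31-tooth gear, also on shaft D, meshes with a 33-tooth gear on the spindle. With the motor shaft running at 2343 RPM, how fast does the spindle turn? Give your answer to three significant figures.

Gear mesh: ratio = 127/17 = 7.4706, so shaft B turns at 2343 / 7.4706 = 313.63 RPM.
Internal gear: ratio = 88/27 = 3.2593, so shaft C turns at 313.63 / 3.2593 = 96.227 RPM.
Gear mesh: ratio = 134/17 = 7.8824, so shaft D turns at 96.227 / 7.8824 = 12.208 RPM.
Gear mesh: ratio = 33/31 = 1.0645, so the spindle turns at 12.208 / 1.0645 = 11.468 RPM.

11.5 RPM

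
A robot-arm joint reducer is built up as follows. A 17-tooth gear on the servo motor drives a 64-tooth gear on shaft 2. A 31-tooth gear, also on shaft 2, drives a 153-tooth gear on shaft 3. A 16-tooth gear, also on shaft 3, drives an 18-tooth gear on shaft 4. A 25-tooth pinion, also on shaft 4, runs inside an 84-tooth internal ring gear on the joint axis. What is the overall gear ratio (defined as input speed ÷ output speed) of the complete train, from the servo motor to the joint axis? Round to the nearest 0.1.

Each stage contributes driven/driver: gear mesh 64/17 = 3.7647, gear mesh 153/31 = 4.9355, gear mesh 18/16 = 1.125, internal gear 84/25 = 3.36.
Overall: 3.7647 × 4.9355 × 1.125 × 3.36 = 70.235.

70.2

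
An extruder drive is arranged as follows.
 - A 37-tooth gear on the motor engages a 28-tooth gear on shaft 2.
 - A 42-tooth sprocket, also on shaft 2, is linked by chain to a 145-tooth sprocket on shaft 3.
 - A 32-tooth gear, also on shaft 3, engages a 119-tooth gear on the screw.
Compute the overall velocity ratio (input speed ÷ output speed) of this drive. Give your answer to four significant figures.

Each stage contributes driven/driver: gear mesh 28/37 = 0.75676, chain 145/42 = 3.4524, gear mesh 119/32 = 3.7188.
Overall: 0.75676 × 3.4524 × 3.7188 = 9.7157.

9.716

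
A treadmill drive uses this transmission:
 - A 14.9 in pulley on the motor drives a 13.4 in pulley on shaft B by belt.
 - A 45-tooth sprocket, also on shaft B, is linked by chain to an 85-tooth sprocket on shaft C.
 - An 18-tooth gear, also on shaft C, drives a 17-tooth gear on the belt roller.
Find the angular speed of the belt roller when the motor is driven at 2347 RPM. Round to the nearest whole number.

Belt: ratio = 13.4/14.9 = 0.89933, so shaft B turns at 2347 / 0.89933 = 2609.7 RPM.
Chain: ratio = 85/45 = 1.8889, so shaft C turns at 2609.7 / 1.8889 = 1381.6 RPM.
Gear mesh: ratio = 17/18 = 0.94444, so the belt roller turns at 1381.6 / 0.94444 = 1462.9 RPM.

1463 RPM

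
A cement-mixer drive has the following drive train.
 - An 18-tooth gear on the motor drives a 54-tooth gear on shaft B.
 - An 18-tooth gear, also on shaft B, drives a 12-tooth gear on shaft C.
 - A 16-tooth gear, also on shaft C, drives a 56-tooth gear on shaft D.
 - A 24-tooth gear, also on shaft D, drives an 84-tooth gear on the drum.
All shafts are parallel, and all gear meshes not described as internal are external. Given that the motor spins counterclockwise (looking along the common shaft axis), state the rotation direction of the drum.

counterclockwise

the motor → shaft B: external mesh, 1 reversal → CW.
shaft B → shaft C: external mesh, 1 reversal → CCW.
shaft C → shaft D: external mesh, 1 reversal → CW.
shaft D → the drum: external mesh, 1 reversal → CCW.
4 reversals in total — an even number — so the drum turns the same way as the motor.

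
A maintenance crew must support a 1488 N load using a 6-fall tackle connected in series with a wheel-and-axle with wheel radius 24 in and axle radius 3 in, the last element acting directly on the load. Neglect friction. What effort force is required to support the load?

31 N

Block-and-tackle MA = number of supporting rope parts = 6.
Wheel-and-axle MA = R/r = 24/3 = 8.
Combined ideal MA = 6 × 8 = 48.
Effort = load / MA = 1488 / 48 = 31 N.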